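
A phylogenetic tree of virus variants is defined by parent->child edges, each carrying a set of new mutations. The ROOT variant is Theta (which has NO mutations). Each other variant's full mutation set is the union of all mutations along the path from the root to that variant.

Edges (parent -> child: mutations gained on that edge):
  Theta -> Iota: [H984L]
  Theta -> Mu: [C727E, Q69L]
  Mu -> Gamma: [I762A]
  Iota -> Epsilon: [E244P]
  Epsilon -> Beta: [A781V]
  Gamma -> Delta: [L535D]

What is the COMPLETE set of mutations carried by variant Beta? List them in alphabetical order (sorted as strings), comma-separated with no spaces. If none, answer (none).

At Theta: gained [] -> total []
At Iota: gained ['H984L'] -> total ['H984L']
At Epsilon: gained ['E244P'] -> total ['E244P', 'H984L']
At Beta: gained ['A781V'] -> total ['A781V', 'E244P', 'H984L']

Answer: A781V,E244P,H984L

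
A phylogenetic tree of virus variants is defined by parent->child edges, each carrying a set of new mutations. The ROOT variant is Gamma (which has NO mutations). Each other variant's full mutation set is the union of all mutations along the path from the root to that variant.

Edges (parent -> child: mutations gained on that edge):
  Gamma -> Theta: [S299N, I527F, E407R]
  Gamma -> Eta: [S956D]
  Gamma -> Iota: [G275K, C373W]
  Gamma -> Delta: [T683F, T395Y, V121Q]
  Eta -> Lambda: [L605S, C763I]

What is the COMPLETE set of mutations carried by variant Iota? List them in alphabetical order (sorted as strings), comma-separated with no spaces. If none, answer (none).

At Gamma: gained [] -> total []
At Iota: gained ['G275K', 'C373W'] -> total ['C373W', 'G275K']

Answer: C373W,G275K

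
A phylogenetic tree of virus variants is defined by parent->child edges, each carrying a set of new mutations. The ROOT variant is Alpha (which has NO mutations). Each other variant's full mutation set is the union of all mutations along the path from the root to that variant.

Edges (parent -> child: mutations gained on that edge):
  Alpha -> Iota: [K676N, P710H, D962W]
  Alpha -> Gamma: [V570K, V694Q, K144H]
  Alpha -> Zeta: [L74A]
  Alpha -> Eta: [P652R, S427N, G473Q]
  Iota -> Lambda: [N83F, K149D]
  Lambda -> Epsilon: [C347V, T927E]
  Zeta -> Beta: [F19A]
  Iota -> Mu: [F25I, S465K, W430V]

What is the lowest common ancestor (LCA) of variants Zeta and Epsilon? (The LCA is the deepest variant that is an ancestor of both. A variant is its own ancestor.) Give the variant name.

Answer: Alpha

Derivation:
Path from root to Zeta: Alpha -> Zeta
  ancestors of Zeta: {Alpha, Zeta}
Path from root to Epsilon: Alpha -> Iota -> Lambda -> Epsilon
  ancestors of Epsilon: {Alpha, Iota, Lambda, Epsilon}
Common ancestors: {Alpha}
Walk up from Epsilon: Epsilon (not in ancestors of Zeta), Lambda (not in ancestors of Zeta), Iota (not in ancestors of Zeta), Alpha (in ancestors of Zeta)
Deepest common ancestor (LCA) = Alpha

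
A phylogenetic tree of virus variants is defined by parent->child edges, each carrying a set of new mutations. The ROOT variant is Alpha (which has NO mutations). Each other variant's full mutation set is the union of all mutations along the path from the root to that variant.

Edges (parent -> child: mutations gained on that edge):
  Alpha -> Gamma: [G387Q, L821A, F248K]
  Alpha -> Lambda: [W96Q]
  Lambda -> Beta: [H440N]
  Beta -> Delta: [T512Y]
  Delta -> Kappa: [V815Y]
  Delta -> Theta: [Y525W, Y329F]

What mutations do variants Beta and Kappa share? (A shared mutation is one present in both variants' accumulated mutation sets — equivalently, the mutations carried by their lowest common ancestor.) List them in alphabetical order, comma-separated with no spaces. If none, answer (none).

Answer: H440N,W96Q

Derivation:
Accumulating mutations along path to Beta:
  At Alpha: gained [] -> total []
  At Lambda: gained ['W96Q'] -> total ['W96Q']
  At Beta: gained ['H440N'] -> total ['H440N', 'W96Q']
Mutations(Beta) = ['H440N', 'W96Q']
Accumulating mutations along path to Kappa:
  At Alpha: gained [] -> total []
  At Lambda: gained ['W96Q'] -> total ['W96Q']
  At Beta: gained ['H440N'] -> total ['H440N', 'W96Q']
  At Delta: gained ['T512Y'] -> total ['H440N', 'T512Y', 'W96Q']
  At Kappa: gained ['V815Y'] -> total ['H440N', 'T512Y', 'V815Y', 'W96Q']
Mutations(Kappa) = ['H440N', 'T512Y', 'V815Y', 'W96Q']
Intersection: ['H440N', 'W96Q'] ∩ ['H440N', 'T512Y', 'V815Y', 'W96Q'] = ['H440N', 'W96Q']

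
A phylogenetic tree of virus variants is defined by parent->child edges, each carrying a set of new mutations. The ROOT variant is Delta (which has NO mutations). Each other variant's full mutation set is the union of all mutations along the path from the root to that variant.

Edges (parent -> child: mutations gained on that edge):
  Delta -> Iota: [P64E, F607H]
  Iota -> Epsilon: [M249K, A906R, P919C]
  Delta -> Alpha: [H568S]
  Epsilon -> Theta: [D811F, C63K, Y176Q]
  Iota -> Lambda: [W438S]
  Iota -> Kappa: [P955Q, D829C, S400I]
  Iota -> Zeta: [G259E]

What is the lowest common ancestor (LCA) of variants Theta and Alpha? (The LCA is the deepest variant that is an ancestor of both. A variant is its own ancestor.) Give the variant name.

Path from root to Theta: Delta -> Iota -> Epsilon -> Theta
  ancestors of Theta: {Delta, Iota, Epsilon, Theta}
Path from root to Alpha: Delta -> Alpha
  ancestors of Alpha: {Delta, Alpha}
Common ancestors: {Delta}
Walk up from Alpha: Alpha (not in ancestors of Theta), Delta (in ancestors of Theta)
Deepest common ancestor (LCA) = Delta

Answer: Delta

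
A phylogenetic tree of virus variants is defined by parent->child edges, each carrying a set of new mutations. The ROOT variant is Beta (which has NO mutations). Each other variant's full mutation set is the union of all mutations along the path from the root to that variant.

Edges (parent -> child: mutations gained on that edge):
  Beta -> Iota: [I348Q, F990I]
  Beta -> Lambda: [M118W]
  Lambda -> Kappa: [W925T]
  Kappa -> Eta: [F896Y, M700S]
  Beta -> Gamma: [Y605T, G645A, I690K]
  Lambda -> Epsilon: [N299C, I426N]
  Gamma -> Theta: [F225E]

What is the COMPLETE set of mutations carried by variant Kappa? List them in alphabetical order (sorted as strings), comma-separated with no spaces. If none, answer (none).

Answer: M118W,W925T

Derivation:
At Beta: gained [] -> total []
At Lambda: gained ['M118W'] -> total ['M118W']
At Kappa: gained ['W925T'] -> total ['M118W', 'W925T']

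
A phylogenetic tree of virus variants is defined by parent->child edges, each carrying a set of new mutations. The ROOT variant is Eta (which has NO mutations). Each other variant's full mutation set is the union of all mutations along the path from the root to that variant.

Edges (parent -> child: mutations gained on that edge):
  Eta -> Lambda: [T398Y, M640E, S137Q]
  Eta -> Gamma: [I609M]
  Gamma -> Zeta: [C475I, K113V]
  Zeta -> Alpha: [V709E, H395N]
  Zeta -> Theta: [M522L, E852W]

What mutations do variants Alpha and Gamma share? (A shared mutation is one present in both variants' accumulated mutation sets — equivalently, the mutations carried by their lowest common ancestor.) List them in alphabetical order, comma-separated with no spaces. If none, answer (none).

Accumulating mutations along path to Alpha:
  At Eta: gained [] -> total []
  At Gamma: gained ['I609M'] -> total ['I609M']
  At Zeta: gained ['C475I', 'K113V'] -> total ['C475I', 'I609M', 'K113V']
  At Alpha: gained ['V709E', 'H395N'] -> total ['C475I', 'H395N', 'I609M', 'K113V', 'V709E']
Mutations(Alpha) = ['C475I', 'H395N', 'I609M', 'K113V', 'V709E']
Accumulating mutations along path to Gamma:
  At Eta: gained [] -> total []
  At Gamma: gained ['I609M'] -> total ['I609M']
Mutations(Gamma) = ['I609M']
Intersection: ['C475I', 'H395N', 'I609M', 'K113V', 'V709E'] ∩ ['I609M'] = ['I609M']

Answer: I609M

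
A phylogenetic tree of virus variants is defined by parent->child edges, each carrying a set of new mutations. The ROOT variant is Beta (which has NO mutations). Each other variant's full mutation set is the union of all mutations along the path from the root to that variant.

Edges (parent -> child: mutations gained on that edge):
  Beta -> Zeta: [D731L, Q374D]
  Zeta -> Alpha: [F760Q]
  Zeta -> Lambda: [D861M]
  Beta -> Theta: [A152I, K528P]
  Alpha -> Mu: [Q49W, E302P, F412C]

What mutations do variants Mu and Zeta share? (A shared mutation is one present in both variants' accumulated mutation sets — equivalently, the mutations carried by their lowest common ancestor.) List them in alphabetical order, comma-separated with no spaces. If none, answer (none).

Answer: D731L,Q374D

Derivation:
Accumulating mutations along path to Mu:
  At Beta: gained [] -> total []
  At Zeta: gained ['D731L', 'Q374D'] -> total ['D731L', 'Q374D']
  At Alpha: gained ['F760Q'] -> total ['D731L', 'F760Q', 'Q374D']
  At Mu: gained ['Q49W', 'E302P', 'F412C'] -> total ['D731L', 'E302P', 'F412C', 'F760Q', 'Q374D', 'Q49W']
Mutations(Mu) = ['D731L', 'E302P', 'F412C', 'F760Q', 'Q374D', 'Q49W']
Accumulating mutations along path to Zeta:
  At Beta: gained [] -> total []
  At Zeta: gained ['D731L', 'Q374D'] -> total ['D731L', 'Q374D']
Mutations(Zeta) = ['D731L', 'Q374D']
Intersection: ['D731L', 'E302P', 'F412C', 'F760Q', 'Q374D', 'Q49W'] ∩ ['D731L', 'Q374D'] = ['D731L', 'Q374D']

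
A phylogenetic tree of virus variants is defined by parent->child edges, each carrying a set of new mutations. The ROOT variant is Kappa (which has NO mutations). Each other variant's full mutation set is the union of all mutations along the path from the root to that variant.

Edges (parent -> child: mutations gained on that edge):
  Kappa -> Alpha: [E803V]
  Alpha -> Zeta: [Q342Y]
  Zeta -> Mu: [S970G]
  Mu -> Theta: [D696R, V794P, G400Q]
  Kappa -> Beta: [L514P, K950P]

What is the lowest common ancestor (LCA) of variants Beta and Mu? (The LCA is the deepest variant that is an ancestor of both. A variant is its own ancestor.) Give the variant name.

Path from root to Beta: Kappa -> Beta
  ancestors of Beta: {Kappa, Beta}
Path from root to Mu: Kappa -> Alpha -> Zeta -> Mu
  ancestors of Mu: {Kappa, Alpha, Zeta, Mu}
Common ancestors: {Kappa}
Walk up from Mu: Mu (not in ancestors of Beta), Zeta (not in ancestors of Beta), Alpha (not in ancestors of Beta), Kappa (in ancestors of Beta)
Deepest common ancestor (LCA) = Kappa

Answer: Kappa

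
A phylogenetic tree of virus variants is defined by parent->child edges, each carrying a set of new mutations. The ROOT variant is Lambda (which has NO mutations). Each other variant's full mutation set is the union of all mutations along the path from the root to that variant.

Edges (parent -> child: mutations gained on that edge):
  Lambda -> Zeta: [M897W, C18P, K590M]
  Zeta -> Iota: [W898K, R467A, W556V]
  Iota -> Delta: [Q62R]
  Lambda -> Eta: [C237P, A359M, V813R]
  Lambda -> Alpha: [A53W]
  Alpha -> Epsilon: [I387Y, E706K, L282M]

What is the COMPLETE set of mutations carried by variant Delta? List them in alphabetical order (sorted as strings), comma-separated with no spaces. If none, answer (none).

Answer: C18P,K590M,M897W,Q62R,R467A,W556V,W898K

Derivation:
At Lambda: gained [] -> total []
At Zeta: gained ['M897W', 'C18P', 'K590M'] -> total ['C18P', 'K590M', 'M897W']
At Iota: gained ['W898K', 'R467A', 'W556V'] -> total ['C18P', 'K590M', 'M897W', 'R467A', 'W556V', 'W898K']
At Delta: gained ['Q62R'] -> total ['C18P', 'K590M', 'M897W', 'Q62R', 'R467A', 'W556V', 'W898K']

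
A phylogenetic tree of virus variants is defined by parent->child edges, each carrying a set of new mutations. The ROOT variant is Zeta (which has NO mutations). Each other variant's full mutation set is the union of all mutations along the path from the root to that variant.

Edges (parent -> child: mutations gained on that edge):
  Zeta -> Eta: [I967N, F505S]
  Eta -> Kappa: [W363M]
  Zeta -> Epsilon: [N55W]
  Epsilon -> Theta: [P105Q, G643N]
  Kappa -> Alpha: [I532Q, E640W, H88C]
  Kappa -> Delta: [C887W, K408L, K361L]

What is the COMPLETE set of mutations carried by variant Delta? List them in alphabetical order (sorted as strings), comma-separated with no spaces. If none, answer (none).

At Zeta: gained [] -> total []
At Eta: gained ['I967N', 'F505S'] -> total ['F505S', 'I967N']
At Kappa: gained ['W363M'] -> total ['F505S', 'I967N', 'W363M']
At Delta: gained ['C887W', 'K408L', 'K361L'] -> total ['C887W', 'F505S', 'I967N', 'K361L', 'K408L', 'W363M']

Answer: C887W,F505S,I967N,K361L,K408L,W363M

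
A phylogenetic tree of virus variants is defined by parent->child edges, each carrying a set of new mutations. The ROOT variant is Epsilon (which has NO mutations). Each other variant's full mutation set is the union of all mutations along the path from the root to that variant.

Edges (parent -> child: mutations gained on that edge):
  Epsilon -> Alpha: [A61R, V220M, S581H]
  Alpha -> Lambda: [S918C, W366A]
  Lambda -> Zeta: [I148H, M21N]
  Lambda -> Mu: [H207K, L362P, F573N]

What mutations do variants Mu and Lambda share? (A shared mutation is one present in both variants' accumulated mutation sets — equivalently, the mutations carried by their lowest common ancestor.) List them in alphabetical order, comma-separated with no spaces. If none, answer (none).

Accumulating mutations along path to Mu:
  At Epsilon: gained [] -> total []
  At Alpha: gained ['A61R', 'V220M', 'S581H'] -> total ['A61R', 'S581H', 'V220M']
  At Lambda: gained ['S918C', 'W366A'] -> total ['A61R', 'S581H', 'S918C', 'V220M', 'W366A']
  At Mu: gained ['H207K', 'L362P', 'F573N'] -> total ['A61R', 'F573N', 'H207K', 'L362P', 'S581H', 'S918C', 'V220M', 'W366A']
Mutations(Mu) = ['A61R', 'F573N', 'H207K', 'L362P', 'S581H', 'S918C', 'V220M', 'W366A']
Accumulating mutations along path to Lambda:
  At Epsilon: gained [] -> total []
  At Alpha: gained ['A61R', 'V220M', 'S581H'] -> total ['A61R', 'S581H', 'V220M']
  At Lambda: gained ['S918C', 'W366A'] -> total ['A61R', 'S581H', 'S918C', 'V220M', 'W366A']
Mutations(Lambda) = ['A61R', 'S581H', 'S918C', 'V220M', 'W366A']
Intersection: ['A61R', 'F573N', 'H207K', 'L362P', 'S581H', 'S918C', 'V220M', 'W366A'] ∩ ['A61R', 'S581H', 'S918C', 'V220M', 'W366A'] = ['A61R', 'S581H', 'S918C', 'V220M', 'W366A']

Answer: A61R,S581H,S918C,V220M,W366A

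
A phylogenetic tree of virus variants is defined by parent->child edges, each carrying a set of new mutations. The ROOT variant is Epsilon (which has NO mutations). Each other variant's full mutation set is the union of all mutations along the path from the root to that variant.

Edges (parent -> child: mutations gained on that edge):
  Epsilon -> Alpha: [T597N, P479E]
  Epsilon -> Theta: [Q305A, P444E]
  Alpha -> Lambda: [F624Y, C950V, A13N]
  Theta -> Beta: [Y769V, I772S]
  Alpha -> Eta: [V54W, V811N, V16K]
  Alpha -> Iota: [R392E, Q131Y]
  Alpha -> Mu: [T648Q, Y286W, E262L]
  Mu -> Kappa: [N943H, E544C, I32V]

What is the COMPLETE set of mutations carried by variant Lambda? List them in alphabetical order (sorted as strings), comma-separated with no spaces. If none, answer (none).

Answer: A13N,C950V,F624Y,P479E,T597N

Derivation:
At Epsilon: gained [] -> total []
At Alpha: gained ['T597N', 'P479E'] -> total ['P479E', 'T597N']
At Lambda: gained ['F624Y', 'C950V', 'A13N'] -> total ['A13N', 'C950V', 'F624Y', 'P479E', 'T597N']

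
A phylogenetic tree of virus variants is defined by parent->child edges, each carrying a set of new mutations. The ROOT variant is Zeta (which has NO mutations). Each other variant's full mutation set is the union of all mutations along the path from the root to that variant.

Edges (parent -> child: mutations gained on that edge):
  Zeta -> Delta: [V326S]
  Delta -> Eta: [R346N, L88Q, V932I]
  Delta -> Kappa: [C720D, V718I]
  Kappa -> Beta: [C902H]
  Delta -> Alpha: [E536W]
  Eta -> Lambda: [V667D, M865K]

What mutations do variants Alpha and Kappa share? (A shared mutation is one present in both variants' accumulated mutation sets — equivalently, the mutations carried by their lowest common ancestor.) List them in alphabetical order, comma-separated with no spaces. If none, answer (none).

Accumulating mutations along path to Alpha:
  At Zeta: gained [] -> total []
  At Delta: gained ['V326S'] -> total ['V326S']
  At Alpha: gained ['E536W'] -> total ['E536W', 'V326S']
Mutations(Alpha) = ['E536W', 'V326S']
Accumulating mutations along path to Kappa:
  At Zeta: gained [] -> total []
  At Delta: gained ['V326S'] -> total ['V326S']
  At Kappa: gained ['C720D', 'V718I'] -> total ['C720D', 'V326S', 'V718I']
Mutations(Kappa) = ['C720D', 'V326S', 'V718I']
Intersection: ['E536W', 'V326S'] ∩ ['C720D', 'V326S', 'V718I'] = ['V326S']

Answer: V326S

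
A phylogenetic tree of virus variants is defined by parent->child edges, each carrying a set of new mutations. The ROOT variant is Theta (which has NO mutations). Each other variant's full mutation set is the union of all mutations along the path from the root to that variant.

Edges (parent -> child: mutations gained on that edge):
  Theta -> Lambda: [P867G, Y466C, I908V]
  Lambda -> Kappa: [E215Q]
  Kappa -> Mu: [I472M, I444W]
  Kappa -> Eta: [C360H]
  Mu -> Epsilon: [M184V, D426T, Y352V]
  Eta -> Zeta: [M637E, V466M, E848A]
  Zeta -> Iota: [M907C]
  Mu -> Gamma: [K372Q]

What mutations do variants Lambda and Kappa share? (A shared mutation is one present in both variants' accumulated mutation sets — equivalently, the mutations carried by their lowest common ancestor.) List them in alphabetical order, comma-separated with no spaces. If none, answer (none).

Accumulating mutations along path to Lambda:
  At Theta: gained [] -> total []
  At Lambda: gained ['P867G', 'Y466C', 'I908V'] -> total ['I908V', 'P867G', 'Y466C']
Mutations(Lambda) = ['I908V', 'P867G', 'Y466C']
Accumulating mutations along path to Kappa:
  At Theta: gained [] -> total []
  At Lambda: gained ['P867G', 'Y466C', 'I908V'] -> total ['I908V', 'P867G', 'Y466C']
  At Kappa: gained ['E215Q'] -> total ['E215Q', 'I908V', 'P867G', 'Y466C']
Mutations(Kappa) = ['E215Q', 'I908V', 'P867G', 'Y466C']
Intersection: ['I908V', 'P867G', 'Y466C'] ∩ ['E215Q', 'I908V', 'P867G', 'Y466C'] = ['I908V', 'P867G', 'Y466C']

Answer: I908V,P867G,Y466C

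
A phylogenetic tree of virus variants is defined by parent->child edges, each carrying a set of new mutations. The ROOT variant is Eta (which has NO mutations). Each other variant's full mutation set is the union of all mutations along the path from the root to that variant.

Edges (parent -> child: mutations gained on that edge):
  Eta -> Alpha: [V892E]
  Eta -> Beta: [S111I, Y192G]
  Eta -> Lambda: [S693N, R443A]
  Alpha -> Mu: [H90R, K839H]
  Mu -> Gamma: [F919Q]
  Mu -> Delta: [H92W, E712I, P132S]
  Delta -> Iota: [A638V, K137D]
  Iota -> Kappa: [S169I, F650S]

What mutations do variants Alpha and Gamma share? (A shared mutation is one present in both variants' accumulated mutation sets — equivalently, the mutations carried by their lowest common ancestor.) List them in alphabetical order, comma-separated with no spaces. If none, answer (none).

Accumulating mutations along path to Alpha:
  At Eta: gained [] -> total []
  At Alpha: gained ['V892E'] -> total ['V892E']
Mutations(Alpha) = ['V892E']
Accumulating mutations along path to Gamma:
  At Eta: gained [] -> total []
  At Alpha: gained ['V892E'] -> total ['V892E']
  At Mu: gained ['H90R', 'K839H'] -> total ['H90R', 'K839H', 'V892E']
  At Gamma: gained ['F919Q'] -> total ['F919Q', 'H90R', 'K839H', 'V892E']
Mutations(Gamma) = ['F919Q', 'H90R', 'K839H', 'V892E']
Intersection: ['V892E'] ∩ ['F919Q', 'H90R', 'K839H', 'V892E'] = ['V892E']

Answer: V892E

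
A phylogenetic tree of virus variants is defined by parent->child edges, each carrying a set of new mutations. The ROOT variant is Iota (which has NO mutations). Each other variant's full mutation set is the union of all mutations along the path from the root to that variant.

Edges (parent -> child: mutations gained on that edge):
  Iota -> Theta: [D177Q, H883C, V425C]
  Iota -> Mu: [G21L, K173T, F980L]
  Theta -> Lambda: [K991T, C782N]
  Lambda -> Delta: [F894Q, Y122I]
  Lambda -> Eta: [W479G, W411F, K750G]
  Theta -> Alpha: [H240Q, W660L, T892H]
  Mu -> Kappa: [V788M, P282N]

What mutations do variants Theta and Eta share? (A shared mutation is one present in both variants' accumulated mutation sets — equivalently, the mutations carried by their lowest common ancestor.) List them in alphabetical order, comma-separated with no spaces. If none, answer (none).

Accumulating mutations along path to Theta:
  At Iota: gained [] -> total []
  At Theta: gained ['D177Q', 'H883C', 'V425C'] -> total ['D177Q', 'H883C', 'V425C']
Mutations(Theta) = ['D177Q', 'H883C', 'V425C']
Accumulating mutations along path to Eta:
  At Iota: gained [] -> total []
  At Theta: gained ['D177Q', 'H883C', 'V425C'] -> total ['D177Q', 'H883C', 'V425C']
  At Lambda: gained ['K991T', 'C782N'] -> total ['C782N', 'D177Q', 'H883C', 'K991T', 'V425C']
  At Eta: gained ['W479G', 'W411F', 'K750G'] -> total ['C782N', 'D177Q', 'H883C', 'K750G', 'K991T', 'V425C', 'W411F', 'W479G']
Mutations(Eta) = ['C782N', 'D177Q', 'H883C', 'K750G', 'K991T', 'V425C', 'W411F', 'W479G']
Intersection: ['D177Q', 'H883C', 'V425C'] ∩ ['C782N', 'D177Q', 'H883C', 'K750G', 'K991T', 'V425C', 'W411F', 'W479G'] = ['D177Q', 'H883C', 'V425C']

Answer: D177Q,H883C,V425C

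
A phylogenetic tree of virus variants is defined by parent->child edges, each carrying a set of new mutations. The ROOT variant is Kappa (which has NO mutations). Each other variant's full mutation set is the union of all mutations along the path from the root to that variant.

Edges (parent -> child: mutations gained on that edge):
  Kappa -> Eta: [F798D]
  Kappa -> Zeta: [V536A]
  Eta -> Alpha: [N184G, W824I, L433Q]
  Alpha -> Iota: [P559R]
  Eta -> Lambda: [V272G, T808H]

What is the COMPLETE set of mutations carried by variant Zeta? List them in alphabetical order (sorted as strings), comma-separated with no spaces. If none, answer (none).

At Kappa: gained [] -> total []
At Zeta: gained ['V536A'] -> total ['V536A']

Answer: V536A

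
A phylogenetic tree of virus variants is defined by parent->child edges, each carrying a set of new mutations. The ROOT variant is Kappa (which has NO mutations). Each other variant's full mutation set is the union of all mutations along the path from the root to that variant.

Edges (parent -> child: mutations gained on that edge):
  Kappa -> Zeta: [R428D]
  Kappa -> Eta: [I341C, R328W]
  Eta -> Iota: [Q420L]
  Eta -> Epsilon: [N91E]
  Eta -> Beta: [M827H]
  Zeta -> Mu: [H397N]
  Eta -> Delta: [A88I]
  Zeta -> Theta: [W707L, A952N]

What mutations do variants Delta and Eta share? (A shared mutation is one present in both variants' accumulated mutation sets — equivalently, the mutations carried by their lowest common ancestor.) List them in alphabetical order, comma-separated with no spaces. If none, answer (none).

Answer: I341C,R328W

Derivation:
Accumulating mutations along path to Delta:
  At Kappa: gained [] -> total []
  At Eta: gained ['I341C', 'R328W'] -> total ['I341C', 'R328W']
  At Delta: gained ['A88I'] -> total ['A88I', 'I341C', 'R328W']
Mutations(Delta) = ['A88I', 'I341C', 'R328W']
Accumulating mutations along path to Eta:
  At Kappa: gained [] -> total []
  At Eta: gained ['I341C', 'R328W'] -> total ['I341C', 'R328W']
Mutations(Eta) = ['I341C', 'R328W']
Intersection: ['A88I', 'I341C', 'R328W'] ∩ ['I341C', 'R328W'] = ['I341C', 'R328W']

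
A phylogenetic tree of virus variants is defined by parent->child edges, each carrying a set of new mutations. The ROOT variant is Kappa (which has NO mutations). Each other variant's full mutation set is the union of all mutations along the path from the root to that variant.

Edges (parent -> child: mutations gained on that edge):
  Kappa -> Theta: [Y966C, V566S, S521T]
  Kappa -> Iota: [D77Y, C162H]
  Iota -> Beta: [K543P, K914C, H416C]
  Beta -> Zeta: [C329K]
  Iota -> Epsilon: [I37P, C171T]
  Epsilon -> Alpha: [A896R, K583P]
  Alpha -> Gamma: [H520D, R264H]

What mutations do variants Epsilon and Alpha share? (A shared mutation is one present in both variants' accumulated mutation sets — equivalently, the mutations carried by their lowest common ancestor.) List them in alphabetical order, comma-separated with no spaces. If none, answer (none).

Answer: C162H,C171T,D77Y,I37P

Derivation:
Accumulating mutations along path to Epsilon:
  At Kappa: gained [] -> total []
  At Iota: gained ['D77Y', 'C162H'] -> total ['C162H', 'D77Y']
  At Epsilon: gained ['I37P', 'C171T'] -> total ['C162H', 'C171T', 'D77Y', 'I37P']
Mutations(Epsilon) = ['C162H', 'C171T', 'D77Y', 'I37P']
Accumulating mutations along path to Alpha:
  At Kappa: gained [] -> total []
  At Iota: gained ['D77Y', 'C162H'] -> total ['C162H', 'D77Y']
  At Epsilon: gained ['I37P', 'C171T'] -> total ['C162H', 'C171T', 'D77Y', 'I37P']
  At Alpha: gained ['A896R', 'K583P'] -> total ['A896R', 'C162H', 'C171T', 'D77Y', 'I37P', 'K583P']
Mutations(Alpha) = ['A896R', 'C162H', 'C171T', 'D77Y', 'I37P', 'K583P']
Intersection: ['C162H', 'C171T', 'D77Y', 'I37P'] ∩ ['A896R', 'C162H', 'C171T', 'D77Y', 'I37P', 'K583P'] = ['C162H', 'C171T', 'D77Y', 'I37P']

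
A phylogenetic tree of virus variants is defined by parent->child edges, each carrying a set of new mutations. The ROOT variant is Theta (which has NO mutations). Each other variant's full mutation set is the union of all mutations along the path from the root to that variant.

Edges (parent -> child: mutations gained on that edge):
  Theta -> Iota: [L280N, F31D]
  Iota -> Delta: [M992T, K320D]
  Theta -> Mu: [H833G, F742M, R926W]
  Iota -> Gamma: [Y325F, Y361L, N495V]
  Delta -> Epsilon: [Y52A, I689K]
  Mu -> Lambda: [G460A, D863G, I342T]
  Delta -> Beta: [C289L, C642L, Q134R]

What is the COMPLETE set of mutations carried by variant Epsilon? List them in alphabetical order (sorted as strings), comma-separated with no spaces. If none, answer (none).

Answer: F31D,I689K,K320D,L280N,M992T,Y52A

Derivation:
At Theta: gained [] -> total []
At Iota: gained ['L280N', 'F31D'] -> total ['F31D', 'L280N']
At Delta: gained ['M992T', 'K320D'] -> total ['F31D', 'K320D', 'L280N', 'M992T']
At Epsilon: gained ['Y52A', 'I689K'] -> total ['F31D', 'I689K', 'K320D', 'L280N', 'M992T', 'Y52A']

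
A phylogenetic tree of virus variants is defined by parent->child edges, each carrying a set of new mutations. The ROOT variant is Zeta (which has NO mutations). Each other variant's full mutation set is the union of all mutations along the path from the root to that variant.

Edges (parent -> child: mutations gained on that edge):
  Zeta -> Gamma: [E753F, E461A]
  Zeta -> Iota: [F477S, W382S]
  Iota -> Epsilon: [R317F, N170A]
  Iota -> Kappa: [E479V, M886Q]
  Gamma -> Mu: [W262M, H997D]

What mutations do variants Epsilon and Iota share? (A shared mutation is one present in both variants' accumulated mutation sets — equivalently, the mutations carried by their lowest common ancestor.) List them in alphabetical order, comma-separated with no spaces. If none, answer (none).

Accumulating mutations along path to Epsilon:
  At Zeta: gained [] -> total []
  At Iota: gained ['F477S', 'W382S'] -> total ['F477S', 'W382S']
  At Epsilon: gained ['R317F', 'N170A'] -> total ['F477S', 'N170A', 'R317F', 'W382S']
Mutations(Epsilon) = ['F477S', 'N170A', 'R317F', 'W382S']
Accumulating mutations along path to Iota:
  At Zeta: gained [] -> total []
  At Iota: gained ['F477S', 'W382S'] -> total ['F477S', 'W382S']
Mutations(Iota) = ['F477S', 'W382S']
Intersection: ['F477S', 'N170A', 'R317F', 'W382S'] ∩ ['F477S', 'W382S'] = ['F477S', 'W382S']

Answer: F477S,W382S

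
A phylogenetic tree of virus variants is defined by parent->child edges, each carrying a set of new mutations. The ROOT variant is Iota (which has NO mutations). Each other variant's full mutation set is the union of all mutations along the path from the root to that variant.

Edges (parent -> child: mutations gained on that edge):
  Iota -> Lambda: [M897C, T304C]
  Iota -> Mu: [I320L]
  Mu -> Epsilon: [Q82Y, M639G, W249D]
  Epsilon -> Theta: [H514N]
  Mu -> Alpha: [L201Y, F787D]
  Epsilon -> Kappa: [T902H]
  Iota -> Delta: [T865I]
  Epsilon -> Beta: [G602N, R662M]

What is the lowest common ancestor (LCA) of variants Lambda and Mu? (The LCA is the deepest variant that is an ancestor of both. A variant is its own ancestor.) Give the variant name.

Path from root to Lambda: Iota -> Lambda
  ancestors of Lambda: {Iota, Lambda}
Path from root to Mu: Iota -> Mu
  ancestors of Mu: {Iota, Mu}
Common ancestors: {Iota}
Walk up from Mu: Mu (not in ancestors of Lambda), Iota (in ancestors of Lambda)
Deepest common ancestor (LCA) = Iota

Answer: Iota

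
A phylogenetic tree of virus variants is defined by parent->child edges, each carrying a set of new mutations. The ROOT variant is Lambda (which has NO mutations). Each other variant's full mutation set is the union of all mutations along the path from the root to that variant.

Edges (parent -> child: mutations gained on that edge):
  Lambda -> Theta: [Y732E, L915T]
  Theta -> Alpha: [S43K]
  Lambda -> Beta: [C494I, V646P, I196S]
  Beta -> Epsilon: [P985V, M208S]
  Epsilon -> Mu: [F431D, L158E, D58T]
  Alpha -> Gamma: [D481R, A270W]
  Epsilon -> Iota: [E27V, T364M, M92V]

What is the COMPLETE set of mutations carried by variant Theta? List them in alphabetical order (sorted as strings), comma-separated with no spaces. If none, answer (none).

Answer: L915T,Y732E

Derivation:
At Lambda: gained [] -> total []
At Theta: gained ['Y732E', 'L915T'] -> total ['L915T', 'Y732E']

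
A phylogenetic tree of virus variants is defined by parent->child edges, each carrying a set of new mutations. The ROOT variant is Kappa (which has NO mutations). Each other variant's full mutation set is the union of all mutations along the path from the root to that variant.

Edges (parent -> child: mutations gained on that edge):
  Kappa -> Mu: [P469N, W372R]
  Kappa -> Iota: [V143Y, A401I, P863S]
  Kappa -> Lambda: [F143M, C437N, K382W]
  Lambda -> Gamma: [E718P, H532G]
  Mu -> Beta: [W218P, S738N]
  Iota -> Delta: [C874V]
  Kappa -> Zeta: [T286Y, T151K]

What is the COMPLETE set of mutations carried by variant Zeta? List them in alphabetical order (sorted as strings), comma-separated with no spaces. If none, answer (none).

At Kappa: gained [] -> total []
At Zeta: gained ['T286Y', 'T151K'] -> total ['T151K', 'T286Y']

Answer: T151K,T286Y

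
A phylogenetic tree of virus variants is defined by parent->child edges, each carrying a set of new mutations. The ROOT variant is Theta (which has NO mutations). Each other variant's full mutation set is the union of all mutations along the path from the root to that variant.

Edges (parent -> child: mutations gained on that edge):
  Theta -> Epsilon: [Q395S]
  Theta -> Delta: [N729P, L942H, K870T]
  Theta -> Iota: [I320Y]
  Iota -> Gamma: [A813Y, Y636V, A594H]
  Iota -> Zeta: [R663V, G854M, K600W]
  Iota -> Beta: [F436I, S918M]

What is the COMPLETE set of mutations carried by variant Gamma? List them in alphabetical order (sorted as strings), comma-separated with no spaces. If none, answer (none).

At Theta: gained [] -> total []
At Iota: gained ['I320Y'] -> total ['I320Y']
At Gamma: gained ['A813Y', 'Y636V', 'A594H'] -> total ['A594H', 'A813Y', 'I320Y', 'Y636V']

Answer: A594H,A813Y,I320Y,Y636V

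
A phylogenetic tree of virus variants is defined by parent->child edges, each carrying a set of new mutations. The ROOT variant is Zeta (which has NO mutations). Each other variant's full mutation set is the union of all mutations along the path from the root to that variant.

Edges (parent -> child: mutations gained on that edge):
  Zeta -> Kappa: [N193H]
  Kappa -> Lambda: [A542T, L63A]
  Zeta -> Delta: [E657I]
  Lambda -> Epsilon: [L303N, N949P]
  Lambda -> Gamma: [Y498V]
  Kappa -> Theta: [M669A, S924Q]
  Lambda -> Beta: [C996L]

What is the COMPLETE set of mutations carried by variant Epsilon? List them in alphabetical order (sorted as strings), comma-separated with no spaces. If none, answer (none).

At Zeta: gained [] -> total []
At Kappa: gained ['N193H'] -> total ['N193H']
At Lambda: gained ['A542T', 'L63A'] -> total ['A542T', 'L63A', 'N193H']
At Epsilon: gained ['L303N', 'N949P'] -> total ['A542T', 'L303N', 'L63A', 'N193H', 'N949P']

Answer: A542T,L303N,L63A,N193H,N949P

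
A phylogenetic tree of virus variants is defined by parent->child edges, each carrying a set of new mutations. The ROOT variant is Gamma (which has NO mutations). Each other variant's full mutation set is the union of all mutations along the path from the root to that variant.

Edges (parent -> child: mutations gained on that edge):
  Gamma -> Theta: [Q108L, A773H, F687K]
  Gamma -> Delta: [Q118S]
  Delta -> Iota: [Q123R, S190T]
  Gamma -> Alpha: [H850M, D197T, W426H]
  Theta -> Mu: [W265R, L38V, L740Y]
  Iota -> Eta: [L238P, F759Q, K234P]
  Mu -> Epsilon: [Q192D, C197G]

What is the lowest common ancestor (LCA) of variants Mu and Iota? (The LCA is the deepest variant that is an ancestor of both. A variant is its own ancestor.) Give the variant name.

Answer: Gamma

Derivation:
Path from root to Mu: Gamma -> Theta -> Mu
  ancestors of Mu: {Gamma, Theta, Mu}
Path from root to Iota: Gamma -> Delta -> Iota
  ancestors of Iota: {Gamma, Delta, Iota}
Common ancestors: {Gamma}
Walk up from Iota: Iota (not in ancestors of Mu), Delta (not in ancestors of Mu), Gamma (in ancestors of Mu)
Deepest common ancestor (LCA) = Gamma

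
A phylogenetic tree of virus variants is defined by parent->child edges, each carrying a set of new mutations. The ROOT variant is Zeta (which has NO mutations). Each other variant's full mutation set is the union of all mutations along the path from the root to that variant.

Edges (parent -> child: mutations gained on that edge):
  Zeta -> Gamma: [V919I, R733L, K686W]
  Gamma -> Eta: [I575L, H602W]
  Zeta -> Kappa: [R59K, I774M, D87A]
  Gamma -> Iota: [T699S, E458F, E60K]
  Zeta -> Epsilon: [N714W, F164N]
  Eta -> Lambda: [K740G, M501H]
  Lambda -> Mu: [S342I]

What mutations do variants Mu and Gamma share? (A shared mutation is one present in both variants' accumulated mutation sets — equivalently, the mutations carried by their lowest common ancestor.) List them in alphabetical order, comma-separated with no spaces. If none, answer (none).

Accumulating mutations along path to Mu:
  At Zeta: gained [] -> total []
  At Gamma: gained ['V919I', 'R733L', 'K686W'] -> total ['K686W', 'R733L', 'V919I']
  At Eta: gained ['I575L', 'H602W'] -> total ['H602W', 'I575L', 'K686W', 'R733L', 'V919I']
  At Lambda: gained ['K740G', 'M501H'] -> total ['H602W', 'I575L', 'K686W', 'K740G', 'M501H', 'R733L', 'V919I']
  At Mu: gained ['S342I'] -> total ['H602W', 'I575L', 'K686W', 'K740G', 'M501H', 'R733L', 'S342I', 'V919I']
Mutations(Mu) = ['H602W', 'I575L', 'K686W', 'K740G', 'M501H', 'R733L', 'S342I', 'V919I']
Accumulating mutations along path to Gamma:
  At Zeta: gained [] -> total []
  At Gamma: gained ['V919I', 'R733L', 'K686W'] -> total ['K686W', 'R733L', 'V919I']
Mutations(Gamma) = ['K686W', 'R733L', 'V919I']
Intersection: ['H602W', 'I575L', 'K686W', 'K740G', 'M501H', 'R733L', 'S342I', 'V919I'] ∩ ['K686W', 'R733L', 'V919I'] = ['K686W', 'R733L', 'V919I']

Answer: K686W,R733L,V919I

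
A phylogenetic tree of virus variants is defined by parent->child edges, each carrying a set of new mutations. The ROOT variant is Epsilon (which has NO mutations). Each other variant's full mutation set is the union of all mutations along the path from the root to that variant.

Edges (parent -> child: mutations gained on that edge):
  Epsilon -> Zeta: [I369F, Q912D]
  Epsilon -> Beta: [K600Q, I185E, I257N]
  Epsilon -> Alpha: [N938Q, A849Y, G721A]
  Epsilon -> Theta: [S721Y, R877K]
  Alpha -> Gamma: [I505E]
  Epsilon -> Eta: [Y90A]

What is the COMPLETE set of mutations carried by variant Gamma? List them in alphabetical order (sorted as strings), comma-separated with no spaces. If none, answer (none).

Answer: A849Y,G721A,I505E,N938Q

Derivation:
At Epsilon: gained [] -> total []
At Alpha: gained ['N938Q', 'A849Y', 'G721A'] -> total ['A849Y', 'G721A', 'N938Q']
At Gamma: gained ['I505E'] -> total ['A849Y', 'G721A', 'I505E', 'N938Q']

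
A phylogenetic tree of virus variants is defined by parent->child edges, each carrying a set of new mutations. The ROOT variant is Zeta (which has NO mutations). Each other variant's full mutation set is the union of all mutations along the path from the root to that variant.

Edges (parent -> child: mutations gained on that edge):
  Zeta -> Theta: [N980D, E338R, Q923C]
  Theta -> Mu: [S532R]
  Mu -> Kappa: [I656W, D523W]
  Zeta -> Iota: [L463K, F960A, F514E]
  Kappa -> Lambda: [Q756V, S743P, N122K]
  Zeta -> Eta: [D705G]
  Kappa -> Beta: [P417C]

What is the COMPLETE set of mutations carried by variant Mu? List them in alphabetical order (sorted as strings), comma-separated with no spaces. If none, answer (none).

At Zeta: gained [] -> total []
At Theta: gained ['N980D', 'E338R', 'Q923C'] -> total ['E338R', 'N980D', 'Q923C']
At Mu: gained ['S532R'] -> total ['E338R', 'N980D', 'Q923C', 'S532R']

Answer: E338R,N980D,Q923C,S532R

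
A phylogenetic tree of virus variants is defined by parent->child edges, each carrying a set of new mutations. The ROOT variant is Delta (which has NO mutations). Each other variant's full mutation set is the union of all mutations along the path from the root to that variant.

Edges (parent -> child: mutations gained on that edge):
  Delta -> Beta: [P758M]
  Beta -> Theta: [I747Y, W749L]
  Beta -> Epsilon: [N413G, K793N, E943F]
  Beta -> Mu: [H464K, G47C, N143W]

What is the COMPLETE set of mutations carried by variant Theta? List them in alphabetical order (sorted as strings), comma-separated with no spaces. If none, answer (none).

Answer: I747Y,P758M,W749L

Derivation:
At Delta: gained [] -> total []
At Beta: gained ['P758M'] -> total ['P758M']
At Theta: gained ['I747Y', 'W749L'] -> total ['I747Y', 'P758M', 'W749L']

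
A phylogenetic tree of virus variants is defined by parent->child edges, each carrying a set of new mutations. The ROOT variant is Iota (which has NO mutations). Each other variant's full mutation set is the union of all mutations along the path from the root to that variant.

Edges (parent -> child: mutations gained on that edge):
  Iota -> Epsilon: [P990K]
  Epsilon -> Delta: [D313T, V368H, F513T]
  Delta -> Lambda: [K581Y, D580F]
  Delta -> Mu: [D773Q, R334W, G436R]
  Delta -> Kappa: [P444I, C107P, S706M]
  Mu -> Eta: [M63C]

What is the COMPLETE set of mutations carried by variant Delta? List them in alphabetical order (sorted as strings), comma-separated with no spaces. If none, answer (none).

Answer: D313T,F513T,P990K,V368H

Derivation:
At Iota: gained [] -> total []
At Epsilon: gained ['P990K'] -> total ['P990K']
At Delta: gained ['D313T', 'V368H', 'F513T'] -> total ['D313T', 'F513T', 'P990K', 'V368H']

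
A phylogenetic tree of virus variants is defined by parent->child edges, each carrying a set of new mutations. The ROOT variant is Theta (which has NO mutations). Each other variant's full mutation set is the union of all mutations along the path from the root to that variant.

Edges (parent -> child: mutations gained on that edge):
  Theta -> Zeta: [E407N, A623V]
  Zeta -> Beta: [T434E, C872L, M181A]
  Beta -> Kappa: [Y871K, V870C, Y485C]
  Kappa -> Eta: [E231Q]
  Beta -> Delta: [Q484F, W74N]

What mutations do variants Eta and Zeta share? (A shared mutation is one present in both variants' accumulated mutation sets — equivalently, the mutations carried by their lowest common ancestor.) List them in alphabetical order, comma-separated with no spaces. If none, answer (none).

Accumulating mutations along path to Eta:
  At Theta: gained [] -> total []
  At Zeta: gained ['E407N', 'A623V'] -> total ['A623V', 'E407N']
  At Beta: gained ['T434E', 'C872L', 'M181A'] -> total ['A623V', 'C872L', 'E407N', 'M181A', 'T434E']
  At Kappa: gained ['Y871K', 'V870C', 'Y485C'] -> total ['A623V', 'C872L', 'E407N', 'M181A', 'T434E', 'V870C', 'Y485C', 'Y871K']
  At Eta: gained ['E231Q'] -> total ['A623V', 'C872L', 'E231Q', 'E407N', 'M181A', 'T434E', 'V870C', 'Y485C', 'Y871K']
Mutations(Eta) = ['A623V', 'C872L', 'E231Q', 'E407N', 'M181A', 'T434E', 'V870C', 'Y485C', 'Y871K']
Accumulating mutations along path to Zeta:
  At Theta: gained [] -> total []
  At Zeta: gained ['E407N', 'A623V'] -> total ['A623V', 'E407N']
Mutations(Zeta) = ['A623V', 'E407N']
Intersection: ['A623V', 'C872L', 'E231Q', 'E407N', 'M181A', 'T434E', 'V870C', 'Y485C', 'Y871K'] ∩ ['A623V', 'E407N'] = ['A623V', 'E407N']

Answer: A623V,E407N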